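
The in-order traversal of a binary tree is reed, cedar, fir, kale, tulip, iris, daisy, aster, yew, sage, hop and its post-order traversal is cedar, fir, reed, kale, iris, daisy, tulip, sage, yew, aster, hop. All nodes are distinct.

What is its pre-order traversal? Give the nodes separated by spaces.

hop aster tulip kale reed fir cedar daisy iris yew sage

The last element of post-order is the root; it splits in-order into left and right subtrees.
Root hop: left subtree has 10 nodes {reed, cedar, fir, kale, tulip, iris, daisy, aster, yew, sage}, right has 0 { }.
  Root aster: left subtree has 7 nodes {reed, cedar, fir, kale, tulip, iris, daisy}, right has 2 {yew, sage}.
    Root tulip: left subtree has 4 nodes {reed, cedar, fir, kale}, right has 2 {iris, daisy}.
      Root kale: left subtree has 3 nodes {reed, cedar, fir}, right has 0 { }.
        Root reed: left subtree has 0 nodes { }, right has 2 {cedar, fir}.
          Root fir: left subtree has 1 node {cedar}, right has 0 { }.
      Root daisy: left subtree has 1 node {iris}, right has 0 { }.
    Root yew: left subtree has 0 nodes { }, right has 1 {sage}.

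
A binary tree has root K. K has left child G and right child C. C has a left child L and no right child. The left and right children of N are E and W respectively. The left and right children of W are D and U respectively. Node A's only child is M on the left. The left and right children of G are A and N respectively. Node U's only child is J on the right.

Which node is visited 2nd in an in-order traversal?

A

In-order visits the left subtree, then the node, then the right subtree.
At K: go left to G.
  At G: go left to A.
    At A: go left to M.
      M is a leaf — visit M.
    Visit A.
    At A: no right child.
  Visit G.
  At G: go right to N.
    At N: go left to E.
      E is a leaf — visit E.
    Visit N.
    At N: go right to W.
      At W: go left to D.
        D is a leaf — visit D.
      Visit W.
      At W: go right to U.
        At U: no left child.
        Visit U.
        At U: go right to J.
          J is a leaf — visit J.
Visit K.
At K: go right to C.
  At C: go left to L.
    L is a leaf — visit L.
  Visit C.
  At C: no right child.
Full in-order sequence: M, A, G, E, N, D, W, U, J, K, L, C.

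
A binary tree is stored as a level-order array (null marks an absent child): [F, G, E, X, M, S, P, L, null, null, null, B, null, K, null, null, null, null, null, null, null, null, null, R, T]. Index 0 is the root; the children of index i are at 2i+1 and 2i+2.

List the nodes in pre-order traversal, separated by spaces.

F G X L M E S B R T P K

Pre-order visits the node, then its left subtree, then its right subtree.
Visit F.
At F: go left to G.
  Visit G.
  At G: go left to X.
    Visit X.
    At X: go left to L.
      L is a leaf — visit L.
    At X: no right child.
  At G: go right to M.
    M is a leaf — visit M.
At F: go right to E.
  Visit E.
  At E: go left to S.
    Visit S.
    At S: go left to B.
      Visit B.
      At B: go left to R.
        R is a leaf — visit R.
      At B: go right to T.
        T is a leaf — visit T.
    At S: no right child.
  At E: go right to P.
    Visit P.
    At P: go left to K.
      K is a leaf — visit K.
    At P: no right child.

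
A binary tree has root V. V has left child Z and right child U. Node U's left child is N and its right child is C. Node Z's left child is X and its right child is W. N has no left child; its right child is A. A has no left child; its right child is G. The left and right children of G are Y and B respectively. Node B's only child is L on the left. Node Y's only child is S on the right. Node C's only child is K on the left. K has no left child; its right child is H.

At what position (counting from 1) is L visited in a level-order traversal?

Level-order visits nodes level by level from the root, left to right within each level.
Level 0: V
Level 1: Z, U
Level 2: X, W, N, C
Level 3: A, K
Level 4: G, H
Level 5: Y, B
Level 6: S, L
Full level-order sequence: V, Z, U, X, W, N, C, A, K, G, H, Y, B, S, L.

15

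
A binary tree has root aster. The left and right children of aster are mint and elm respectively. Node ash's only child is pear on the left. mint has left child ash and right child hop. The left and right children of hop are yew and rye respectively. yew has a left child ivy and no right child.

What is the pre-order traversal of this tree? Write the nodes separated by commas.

Pre-order visits the node, then its left subtree, then its right subtree.
Visit aster.
At aster: go left to mint.
  Visit mint.
  At mint: go left to ash.
    Visit ash.
    At ash: go left to pear.
      pear is a leaf — visit pear.
    At ash: no right child.
  At mint: go right to hop.
    Visit hop.
    At hop: go left to yew.
      Visit yew.
      At yew: go left to ivy.
        ivy is a leaf — visit ivy.
      At yew: no right child.
    At hop: go right to rye.
      rye is a leaf — visit rye.
At aster: go right to elm.
  elm is a leaf — visit elm.

aster, mint, ash, pear, hop, yew, ivy, rye, elm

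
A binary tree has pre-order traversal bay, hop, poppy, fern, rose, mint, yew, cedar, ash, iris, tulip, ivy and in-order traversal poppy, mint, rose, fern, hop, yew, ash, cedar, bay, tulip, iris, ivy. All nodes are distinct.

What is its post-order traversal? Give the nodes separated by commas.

The first element of pre-order is the root; it splits in-order into left and right subtrees.
Root bay: left subtree has 8 nodes {poppy, mint, rose, fern, hop, yew, ash, cedar}, right has 3 {tulip, iris, ivy}.
  Root hop: left subtree has 4 nodes {poppy, mint, rose, fern}, right has 3 {yew, ash, cedar}.
    Root poppy: left subtree has 0 nodes { }, right has 3 {mint, rose, fern}.
      Root fern: left subtree has 2 nodes {mint, rose}, right has 0 { }.
        Root rose: left subtree has 1 node {mint}, right has 0 { }.
    Root yew: left subtree has 0 nodes { }, right has 2 {ash, cedar}.
      Root cedar: left subtree has 1 node {ash}, right has 0 { }.
  Root iris: left subtree has 1 node {tulip}, right has 1 {ivy}.

mint, rose, fern, poppy, ash, cedar, yew, hop, tulip, ivy, iris, bay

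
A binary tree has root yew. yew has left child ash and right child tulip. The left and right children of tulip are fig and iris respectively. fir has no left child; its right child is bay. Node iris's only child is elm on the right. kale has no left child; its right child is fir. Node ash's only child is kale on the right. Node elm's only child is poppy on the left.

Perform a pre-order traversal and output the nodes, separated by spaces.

yew ash kale fir bay tulip fig iris elm poppy

Pre-order visits the node, then its left subtree, then its right subtree.
Visit yew.
At yew: go left to ash.
  Visit ash.
  At ash: no left child.
  At ash: go right to kale.
    Visit kale.
    At kale: no left child.
    At kale: go right to fir.
      Visit fir.
      At fir: no left child.
      At fir: go right to bay.
        bay is a leaf — visit bay.
At yew: go right to tulip.
  Visit tulip.
  At tulip: go left to fig.
    fig is a leaf — visit fig.
  At tulip: go right to iris.
    Visit iris.
    At iris: no left child.
    At iris: go right to elm.
      Visit elm.
      At elm: go left to poppy.
        poppy is a leaf — visit poppy.
      At elm: no right child.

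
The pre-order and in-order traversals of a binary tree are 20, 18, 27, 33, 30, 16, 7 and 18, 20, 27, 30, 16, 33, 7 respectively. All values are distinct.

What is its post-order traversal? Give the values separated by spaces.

18 16 30 7 33 27 20

The first element of pre-order is the root; it splits in-order into left and right subtrees.
Root 20: left subtree has 1 node {18}, right has 5 {27, 30, 16, 33, 7}.
  Root 27: left subtree has 0 nodes { }, right has 4 {30, 16, 33, 7}.
    Root 33: left subtree has 2 nodes {30, 16}, right has 1 {7}.
      Root 30: left subtree has 0 nodes { }, right has 1 {16}.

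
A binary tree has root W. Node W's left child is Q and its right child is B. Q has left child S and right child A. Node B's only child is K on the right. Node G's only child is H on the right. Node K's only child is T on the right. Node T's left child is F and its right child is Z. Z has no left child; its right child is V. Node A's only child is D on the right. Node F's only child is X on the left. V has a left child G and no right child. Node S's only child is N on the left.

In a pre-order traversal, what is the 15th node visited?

Pre-order visits the node, then its left subtree, then its right subtree.
Visit W.
At W: go left to Q.
  Visit Q.
  At Q: go left to S.
    Visit S.
    At S: go left to N.
      N is a leaf — visit N.
    At S: no right child.
  At Q: go right to A.
    Visit A.
    At A: no left child.
    At A: go right to D.
      D is a leaf — visit D.
At W: go right to B.
  Visit B.
  At B: no left child.
  At B: go right to K.
    Visit K.
    At K: no left child.
    At K: go right to T.
      Visit T.
      At T: go left to F.
        Visit F.
        At F: go left to X.
          X is a leaf — visit X.
        At F: no right child.
      At T: go right to Z.
        Visit Z.
        At Z: no left child.
        At Z: go right to V.
          Visit V.
          At V: go left to G.
            Visit G.
            At G: no left child.
            At G: go right to H.
              H is a leaf — visit H.
          At V: no right child.
Full pre-order sequence: W, Q, S, N, A, D, B, K, T, F, X, Z, V, G, H.

H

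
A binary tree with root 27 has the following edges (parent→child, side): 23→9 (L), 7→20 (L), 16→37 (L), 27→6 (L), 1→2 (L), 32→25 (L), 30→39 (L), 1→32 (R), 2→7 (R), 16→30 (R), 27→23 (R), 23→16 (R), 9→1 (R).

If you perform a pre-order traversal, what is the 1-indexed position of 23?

3

Pre-order visits the node, then its left subtree, then its right subtree.
Visit 27.
At 27: go left to 6.
  6 is a leaf — visit 6.
At 27: go right to 23.
  Visit 23.
  At 23: go left to 9.
    Visit 9.
    At 9: no left child.
    At 9: go right to 1.
      Visit 1.
      At 1: go left to 2.
        Visit 2.
        At 2: no left child.
        At 2: go right to 7.
          Visit 7.
          At 7: go left to 20.
            20 is a leaf — visit 20.
          At 7: no right child.
      At 1: go right to 32.
        Visit 32.
        At 32: go left to 25.
          25 is a leaf — visit 25.
        At 32: no right child.
  At 23: go right to 16.
    Visit 16.
    At 16: go left to 37.
      37 is a leaf — visit 37.
    At 16: go right to 30.
      Visit 30.
      At 30: go left to 39.
        39 is a leaf — visit 39.
      At 30: no right child.
Full pre-order sequence: 27, 6, 23, 9, 1, 2, 7, 20, 32, 25, 16, 37, 30, 39.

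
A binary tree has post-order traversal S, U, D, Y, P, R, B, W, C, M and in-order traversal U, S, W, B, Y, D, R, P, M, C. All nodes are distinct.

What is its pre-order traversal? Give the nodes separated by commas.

M, W, U, S, B, R, Y, D, P, C

The last element of post-order is the root; it splits in-order into left and right subtrees.
Root M: left subtree has 8 nodes {U, S, W, B, Y, D, R, P}, right has 1 {C}.
  Root W: left subtree has 2 nodes {U, S}, right has 5 {B, Y, D, R, P}.
    Root U: left subtree has 0 nodes { }, right has 1 {S}.
    Root B: left subtree has 0 nodes { }, right has 4 {Y, D, R, P}.
      Root R: left subtree has 2 nodes {Y, D}, right has 1 {P}.
        Root Y: left subtree has 0 nodes { }, right has 1 {D}.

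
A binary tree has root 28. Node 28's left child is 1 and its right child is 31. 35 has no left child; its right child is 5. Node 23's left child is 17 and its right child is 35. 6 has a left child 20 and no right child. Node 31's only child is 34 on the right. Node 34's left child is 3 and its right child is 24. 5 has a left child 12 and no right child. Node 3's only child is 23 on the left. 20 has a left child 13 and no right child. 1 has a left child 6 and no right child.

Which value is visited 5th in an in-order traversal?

In-order visits the left subtree, then the node, then the right subtree.
At 28: go left to 1.
  At 1: go left to 6.
    At 6: go left to 20.
      At 20: go left to 13.
        13 is a leaf — visit 13.
      Visit 20.
      At 20: no right child.
    Visit 6.
    At 6: no right child.
  Visit 1.
  At 1: no right child.
Visit 28.
At 28: go right to 31.
  At 31: no left child.
  Visit 31.
  At 31: go right to 34.
    At 34: go left to 3.
      At 3: go left to 23.
        At 23: go left to 17.
          17 is a leaf — visit 17.
        Visit 23.
        At 23: go right to 35.
          At 35: no left child.
          Visit 35.
          At 35: go right to 5.
            At 5: go left to 12.
              12 is a leaf — visit 12.
            Visit 5.
            At 5: no right child.
      Visit 3.
      At 3: no right child.
    Visit 34.
    At 34: go right to 24.
      24 is a leaf — visit 24.
Full in-order sequence: 13, 20, 6, 1, 28, 31, 17, 23, 35, 12, 5, 3, 34, 24.

28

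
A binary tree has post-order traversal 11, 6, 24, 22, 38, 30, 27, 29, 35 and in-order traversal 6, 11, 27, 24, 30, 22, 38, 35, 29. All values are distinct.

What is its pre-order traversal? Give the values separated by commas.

The last element of post-order is the root; it splits in-order into left and right subtrees.
Root 35: left subtree has 7 nodes {6, 11, 27, 24, 30, 22, 38}, right has 1 {29}.
  Root 27: left subtree has 2 nodes {6, 11}, right has 4 {24, 30, 22, 38}.
    Root 6: left subtree has 0 nodes { }, right has 1 {11}.
    Root 30: left subtree has 1 node {24}, right has 2 {22, 38}.
      Root 38: left subtree has 1 node {22}, right has 0 { }.

35, 27, 6, 11, 30, 24, 38, 22, 29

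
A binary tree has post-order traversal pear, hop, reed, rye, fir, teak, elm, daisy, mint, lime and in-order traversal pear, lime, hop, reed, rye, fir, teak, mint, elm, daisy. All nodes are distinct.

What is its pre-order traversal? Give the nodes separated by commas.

lime, pear, mint, teak, fir, rye, reed, hop, daisy, elm

The last element of post-order is the root; it splits in-order into left and right subtrees.
Root lime: left subtree has 1 node {pear}, right has 8 {hop, reed, rye, fir, teak, mint, elm, daisy}.
  Root mint: left subtree has 5 nodes {hop, reed, rye, fir, teak}, right has 2 {elm, daisy}.
    Root teak: left subtree has 4 nodes {hop, reed, rye, fir}, right has 0 { }.
      Root fir: left subtree has 3 nodes {hop, reed, rye}, right has 0 { }.
        Root rye: left subtree has 2 nodes {hop, reed}, right has 0 { }.
          Root reed: left subtree has 1 node {hop}, right has 0 { }.
    Root daisy: left subtree has 1 node {elm}, right has 0 { }.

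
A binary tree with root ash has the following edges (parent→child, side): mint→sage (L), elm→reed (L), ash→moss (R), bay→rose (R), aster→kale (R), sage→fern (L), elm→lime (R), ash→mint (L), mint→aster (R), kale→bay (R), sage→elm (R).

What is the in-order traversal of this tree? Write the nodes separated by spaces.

fern sage reed elm lime mint aster kale bay rose ash moss

In-order visits the left subtree, then the node, then the right subtree.
At ash: go left to mint.
  At mint: go left to sage.
    At sage: go left to fern.
      fern is a leaf — visit fern.
    Visit sage.
    At sage: go right to elm.
      At elm: go left to reed.
        reed is a leaf — visit reed.
      Visit elm.
      At elm: go right to lime.
        lime is a leaf — visit lime.
  Visit mint.
  At mint: go right to aster.
    At aster: no left child.
    Visit aster.
    At aster: go right to kale.
      At kale: no left child.
      Visit kale.
      At kale: go right to bay.
        At bay: no left child.
        Visit bay.
        At bay: go right to rose.
          rose is a leaf — visit rose.
Visit ash.
At ash: go right to moss.
  moss is a leaf — visit moss.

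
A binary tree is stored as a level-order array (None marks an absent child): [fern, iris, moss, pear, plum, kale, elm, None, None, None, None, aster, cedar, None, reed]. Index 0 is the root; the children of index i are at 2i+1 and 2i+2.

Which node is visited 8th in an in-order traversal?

moss

In-order visits the left subtree, then the node, then the right subtree.
At fern: go left to iris.
  At iris: go left to pear.
    pear is a leaf — visit pear.
  Visit iris.
  At iris: go right to plum.
    plum is a leaf — visit plum.
Visit fern.
At fern: go right to moss.
  At moss: go left to kale.
    At kale: go left to aster.
      aster is a leaf — visit aster.
    Visit kale.
    At kale: go right to cedar.
      cedar is a leaf — visit cedar.
  Visit moss.
  At moss: go right to elm.
    At elm: no left child.
    Visit elm.
    At elm: go right to reed.
      reed is a leaf — visit reed.
Full in-order sequence: pear, iris, plum, fern, aster, kale, cedar, moss, elm, reed.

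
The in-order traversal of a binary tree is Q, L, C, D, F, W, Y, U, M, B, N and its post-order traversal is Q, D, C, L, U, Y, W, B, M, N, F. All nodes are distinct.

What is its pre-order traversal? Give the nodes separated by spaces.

F L Q C D N M W Y U B

The last element of post-order is the root; it splits in-order into left and right subtrees.
Root F: left subtree has 4 nodes {Q, L, C, D}, right has 6 {W, Y, U, M, B, N}.
  Root L: left subtree has 1 node {Q}, right has 2 {C, D}.
    Root C: left subtree has 0 nodes { }, right has 1 {D}.
  Root N: left subtree has 5 nodes {W, Y, U, M, B}, right has 0 { }.
    Root M: left subtree has 3 nodes {W, Y, U}, right has 1 {B}.
      Root W: left subtree has 0 nodes { }, right has 2 {Y, U}.
        Root Y: left subtree has 0 nodes { }, right has 1 {U}.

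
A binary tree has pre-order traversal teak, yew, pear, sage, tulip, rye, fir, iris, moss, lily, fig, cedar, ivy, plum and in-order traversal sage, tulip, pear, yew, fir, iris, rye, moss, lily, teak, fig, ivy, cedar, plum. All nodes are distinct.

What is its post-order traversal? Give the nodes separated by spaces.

The first element of pre-order is the root; it splits in-order into left and right subtrees.
Root teak: left subtree has 9 nodes {sage, tulip, pear, yew, fir, iris, rye, moss, lily}, right has 4 {fig, ivy, cedar, plum}.
  Root yew: left subtree has 3 nodes {sage, tulip, pear}, right has 5 {fir, iris, rye, moss, lily}.
    Root pear: left subtree has 2 nodes {sage, tulip}, right has 0 { }.
      Root sage: left subtree has 0 nodes { }, right has 1 {tulip}.
    Root rye: left subtree has 2 nodes {fir, iris}, right has 2 {moss, lily}.
      Root fir: left subtree has 0 nodes { }, right has 1 {iris}.
      Root moss: left subtree has 0 nodes { }, right has 1 {lily}.
  Root fig: left subtree has 0 nodes { }, right has 3 {ivy, cedar, plum}.
    Root cedar: left subtree has 1 node {ivy}, right has 1 {plum}.

tulip sage pear iris fir lily moss rye yew ivy plum cedar fig teak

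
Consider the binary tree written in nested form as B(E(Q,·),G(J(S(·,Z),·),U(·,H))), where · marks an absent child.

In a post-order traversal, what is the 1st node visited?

Post-order visits the left subtree, then the right subtree, then the node.
At B: go left to E.
  At E: go left to Q.
    Q is a leaf — visit Q.
  At E: no right child.
  Visit E.
At B: go right to G.
  At G: go left to J.
    At J: go left to S.
      At S: no left child.
      At S: go right to Z.
        Z is a leaf — visit Z.
      Visit S.
    At J: no right child.
    Visit J.
  At G: go right to U.
    At U: no left child.
    At U: go right to H.
      H is a leaf — visit H.
    Visit U.
  Visit G.
Visit B.
Full post-order sequence: Q, E, Z, S, J, H, U, G, B.

Q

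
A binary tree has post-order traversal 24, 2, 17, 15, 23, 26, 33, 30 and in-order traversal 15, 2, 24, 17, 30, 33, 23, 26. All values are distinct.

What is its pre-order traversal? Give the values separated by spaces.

The last element of post-order is the root; it splits in-order into left and right subtrees.
Root 30: left subtree has 4 nodes {15, 2, 24, 17}, right has 3 {33, 23, 26}.
  Root 15: left subtree has 0 nodes { }, right has 3 {2, 24, 17}.
    Root 17: left subtree has 2 nodes {2, 24}, right has 0 { }.
      Root 2: left subtree has 0 nodes { }, right has 1 {24}.
  Root 33: left subtree has 0 nodes { }, right has 2 {23, 26}.
    Root 26: left subtree has 1 node {23}, right has 0 { }.

30 15 17 2 24 33 26 23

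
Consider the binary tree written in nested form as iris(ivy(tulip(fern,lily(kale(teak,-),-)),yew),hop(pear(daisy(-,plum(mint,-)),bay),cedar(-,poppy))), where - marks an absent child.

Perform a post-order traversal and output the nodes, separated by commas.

fern, teak, kale, lily, tulip, yew, ivy, mint, plum, daisy, bay, pear, poppy, cedar, hop, iris

Post-order visits the left subtree, then the right subtree, then the node.
At iris: go left to ivy.
  At ivy: go left to tulip.
    At tulip: go left to fern.
      fern is a leaf — visit fern.
    At tulip: go right to lily.
      At lily: go left to kale.
        At kale: go left to teak.
          teak is a leaf — visit teak.
        At kale: no right child.
        Visit kale.
      At lily: no right child.
      Visit lily.
    Visit tulip.
  At ivy: go right to yew.
    yew is a leaf — visit yew.
  Visit ivy.
At iris: go right to hop.
  At hop: go left to pear.
    At pear: go left to daisy.
      At daisy: no left child.
      At daisy: go right to plum.
        At plum: go left to mint.
          mint is a leaf — visit mint.
        At plum: no right child.
        Visit plum.
      Visit daisy.
    At pear: go right to bay.
      bay is a leaf — visit bay.
    Visit pear.
  At hop: go right to cedar.
    At cedar: no left child.
    At cedar: go right to poppy.
      poppy is a leaf — visit poppy.
    Visit cedar.
  Visit hop.
Visit iris.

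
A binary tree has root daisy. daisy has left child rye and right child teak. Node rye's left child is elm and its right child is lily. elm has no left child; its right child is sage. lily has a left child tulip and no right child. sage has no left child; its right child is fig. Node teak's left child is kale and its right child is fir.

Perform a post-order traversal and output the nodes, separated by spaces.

Post-order visits the left subtree, then the right subtree, then the node.
At daisy: go left to rye.
  At rye: go left to elm.
    At elm: no left child.
    At elm: go right to sage.
      At sage: no left child.
      At sage: go right to fig.
        fig is a leaf — visit fig.
      Visit sage.
    Visit elm.
  At rye: go right to lily.
    At lily: go left to tulip.
      tulip is a leaf — visit tulip.
    At lily: no right child.
    Visit lily.
  Visit rye.
At daisy: go right to teak.
  At teak: go left to kale.
    kale is a leaf — visit kale.
  At teak: go right to fir.
    fir is a leaf — visit fir.
  Visit teak.
Visit daisy.

fig sage elm tulip lily rye kale fir teak daisy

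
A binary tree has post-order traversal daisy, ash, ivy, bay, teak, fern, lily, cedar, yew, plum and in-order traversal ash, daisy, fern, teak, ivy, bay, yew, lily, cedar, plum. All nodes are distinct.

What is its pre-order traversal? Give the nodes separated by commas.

plum, yew, fern, ash, daisy, teak, bay, ivy, cedar, lily

The last element of post-order is the root; it splits in-order into left and right subtrees.
Root plum: left subtree has 9 nodes {ash, daisy, fern, teak, ivy, bay, yew, lily, cedar}, right has 0 { }.
  Root yew: left subtree has 6 nodes {ash, daisy, fern, teak, ivy, bay}, right has 2 {lily, cedar}.
    Root fern: left subtree has 2 nodes {ash, daisy}, right has 3 {teak, ivy, bay}.
      Root ash: left subtree has 0 nodes { }, right has 1 {daisy}.
      Root teak: left subtree has 0 nodes { }, right has 2 {ivy, bay}.
        Root bay: left subtree has 1 node {ivy}, right has 0 { }.
    Root cedar: left subtree has 1 node {lily}, right has 0 { }.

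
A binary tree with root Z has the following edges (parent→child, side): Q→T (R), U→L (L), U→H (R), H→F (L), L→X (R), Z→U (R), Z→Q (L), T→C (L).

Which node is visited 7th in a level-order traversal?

Level-order visits nodes level by level from the root, left to right within each level.
Level 0: Z
Level 1: Q, U
Level 2: T, L, H
Level 3: C, X, F
Full level-order sequence: Z, Q, U, T, L, H, C, X, F.

C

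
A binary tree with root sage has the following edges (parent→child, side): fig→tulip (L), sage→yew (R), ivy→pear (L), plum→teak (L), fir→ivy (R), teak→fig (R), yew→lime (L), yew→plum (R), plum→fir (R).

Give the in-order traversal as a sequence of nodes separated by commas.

sage, lime, yew, teak, tulip, fig, plum, fir, pear, ivy

In-order visits the left subtree, then the node, then the right subtree.
At sage: no left child.
Visit sage.
At sage: go right to yew.
  At yew: go left to lime.
    lime is a leaf — visit lime.
  Visit yew.
  At yew: go right to plum.
    At plum: go left to teak.
      At teak: no left child.
      Visit teak.
      At teak: go right to fig.
        At fig: go left to tulip.
          tulip is a leaf — visit tulip.
        Visit fig.
        At fig: no right child.
    Visit plum.
    At plum: go right to fir.
      At fir: no left child.
      Visit fir.
      At fir: go right to ivy.
        At ivy: go left to pear.
          pear is a leaf — visit pear.
        Visit ivy.
        At ivy: no right child.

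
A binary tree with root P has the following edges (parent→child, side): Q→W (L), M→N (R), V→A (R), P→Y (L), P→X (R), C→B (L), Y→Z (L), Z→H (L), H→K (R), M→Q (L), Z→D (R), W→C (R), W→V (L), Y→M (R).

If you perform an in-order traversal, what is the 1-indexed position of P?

In-order visits the left subtree, then the node, then the right subtree.
At P: go left to Y.
  At Y: go left to Z.
    At Z: go left to H.
      At H: no left child.
      Visit H.
      At H: go right to K.
        K is a leaf — visit K.
    Visit Z.
    At Z: go right to D.
      D is a leaf — visit D.
  Visit Y.
  At Y: go right to M.
    At M: go left to Q.
      At Q: go left to W.
        At W: go left to V.
          At V: no left child.
          Visit V.
          At V: go right to A.
            A is a leaf — visit A.
        Visit W.
        At W: go right to C.
          At C: go left to B.
            B is a leaf — visit B.
          Visit C.
          At C: no right child.
      Visit Q.
      At Q: no right child.
    Visit M.
    At M: go right to N.
      N is a leaf — visit N.
Visit P.
At P: go right to X.
  X is a leaf — visit X.
Full in-order sequence: H, K, Z, D, Y, V, A, W, B, C, Q, M, N, P, X.

14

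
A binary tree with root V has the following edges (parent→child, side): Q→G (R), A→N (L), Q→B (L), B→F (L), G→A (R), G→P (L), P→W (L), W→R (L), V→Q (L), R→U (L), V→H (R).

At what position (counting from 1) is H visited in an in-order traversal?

In-order visits the left subtree, then the node, then the right subtree.
At V: go left to Q.
  At Q: go left to B.
    At B: go left to F.
      F is a leaf — visit F.
    Visit B.
    At B: no right child.
  Visit Q.
  At Q: go right to G.
    At G: go left to P.
      At P: go left to W.
        At W: go left to R.
          At R: go left to U.
            U is a leaf — visit U.
          Visit R.
          At R: no right child.
        Visit W.
        At W: no right child.
      Visit P.
      At P: no right child.
    Visit G.
    At G: go right to A.
      At A: go left to N.
        N is a leaf — visit N.
      Visit A.
      At A: no right child.
Visit V.
At V: go right to H.
  H is a leaf — visit H.
Full in-order sequence: F, B, Q, U, R, W, P, G, N, A, V, H.

12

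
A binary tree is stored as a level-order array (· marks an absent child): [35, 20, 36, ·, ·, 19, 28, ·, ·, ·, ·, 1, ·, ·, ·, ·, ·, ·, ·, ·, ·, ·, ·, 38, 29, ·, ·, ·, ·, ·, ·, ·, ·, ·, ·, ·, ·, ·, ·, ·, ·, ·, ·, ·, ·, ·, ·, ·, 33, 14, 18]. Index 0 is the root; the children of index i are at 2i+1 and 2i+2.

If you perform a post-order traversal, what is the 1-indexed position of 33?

2

Post-order visits the left subtree, then the right subtree, then the node.
At 35: go left to 20.
  20 is a leaf — visit 20.
At 35: go right to 36.
  At 36: go left to 19.
    At 19: go left to 1.
      At 1: go left to 38.
        At 38: no left child.
        At 38: go right to 33.
          33 is a leaf — visit 33.
        Visit 38.
      At 1: go right to 29.
        At 29: go left to 14.
          14 is a leaf — visit 14.
        At 29: go right to 18.
          18 is a leaf — visit 18.
        Visit 29.
      Visit 1.
    At 19: no right child.
    Visit 19.
  At 36: go right to 28.
    28 is a leaf — visit 28.
  Visit 36.
Visit 35.
Full post-order sequence: 20, 33, 38, 14, 18, 29, 1, 19, 28, 36, 35.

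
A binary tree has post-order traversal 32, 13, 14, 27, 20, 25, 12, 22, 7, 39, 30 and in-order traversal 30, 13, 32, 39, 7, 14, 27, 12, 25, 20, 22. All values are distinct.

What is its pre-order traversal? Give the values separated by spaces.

The last element of post-order is the root; it splits in-order into left and right subtrees.
Root 30: left subtree has 0 nodes { }, right has 10 {13, 32, 39, 7, 14, 27, 12, 25, 20, 22}.
  Root 39: left subtree has 2 nodes {13, 32}, right has 7 {7, 14, 27, 12, 25, 20, 22}.
    Root 13: left subtree has 0 nodes { }, right has 1 {32}.
    Root 7: left subtree has 0 nodes { }, right has 6 {14, 27, 12, 25, 20, 22}.
      Root 22: left subtree has 5 nodes {14, 27, 12, 25, 20}, right has 0 { }.
        Root 12: left subtree has 2 nodes {14, 27}, right has 2 {25, 20}.
          Root 27: left subtree has 1 node {14}, right has 0 { }.
          Root 25: left subtree has 0 nodes { }, right has 1 {20}.

30 39 13 32 7 22 12 27 14 25 20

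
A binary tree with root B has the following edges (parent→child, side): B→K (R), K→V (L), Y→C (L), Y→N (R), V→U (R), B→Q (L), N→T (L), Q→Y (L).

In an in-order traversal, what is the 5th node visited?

In-order visits the left subtree, then the node, then the right subtree.
At B: go left to Q.
  At Q: go left to Y.
    At Y: go left to C.
      C is a leaf — visit C.
    Visit Y.
    At Y: go right to N.
      At N: go left to T.
        T is a leaf — visit T.
      Visit N.
      At N: no right child.
  Visit Q.
  At Q: no right child.
Visit B.
At B: go right to K.
  At K: go left to V.
    At V: no left child.
    Visit V.
    At V: go right to U.
      U is a leaf — visit U.
  Visit K.
  At K: no right child.
Full in-order sequence: C, Y, T, N, Q, B, V, U, K.

Q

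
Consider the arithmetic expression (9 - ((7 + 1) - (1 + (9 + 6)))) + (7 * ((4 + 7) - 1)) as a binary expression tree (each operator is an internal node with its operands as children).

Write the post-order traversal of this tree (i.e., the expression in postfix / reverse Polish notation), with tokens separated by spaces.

9 7 1 + 1 9 6 + + - - 7 4 7 + 1 - * +

Post-order on an expression tree gives postfix notation: for each operator, emit left operand, right operand, then the operator.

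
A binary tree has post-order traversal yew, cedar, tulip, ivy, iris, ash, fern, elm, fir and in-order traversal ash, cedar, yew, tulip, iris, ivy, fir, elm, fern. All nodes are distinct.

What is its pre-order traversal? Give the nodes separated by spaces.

fir ash iris tulip cedar yew ivy elm fern

The last element of post-order is the root; it splits in-order into left and right subtrees.
Root fir: left subtree has 6 nodes {ash, cedar, yew, tulip, iris, ivy}, right has 2 {elm, fern}.
  Root ash: left subtree has 0 nodes { }, right has 5 {cedar, yew, tulip, iris, ivy}.
    Root iris: left subtree has 3 nodes {cedar, yew, tulip}, right has 1 {ivy}.
      Root tulip: left subtree has 2 nodes {cedar, yew}, right has 0 { }.
        Root cedar: left subtree has 0 nodes { }, right has 1 {yew}.
  Root elm: left subtree has 0 nodes { }, right has 1 {fern}.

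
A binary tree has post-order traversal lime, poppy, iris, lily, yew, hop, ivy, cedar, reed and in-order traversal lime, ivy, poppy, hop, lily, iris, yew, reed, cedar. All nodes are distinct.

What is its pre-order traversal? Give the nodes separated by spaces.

The last element of post-order is the root; it splits in-order into left and right subtrees.
Root reed: left subtree has 7 nodes {lime, ivy, poppy, hop, lily, iris, yew}, right has 1 {cedar}.
  Root ivy: left subtree has 1 node {lime}, right has 5 {poppy, hop, lily, iris, yew}.
    Root hop: left subtree has 1 node {poppy}, right has 3 {lily, iris, yew}.
      Root yew: left subtree has 2 nodes {lily, iris}, right has 0 { }.
        Root lily: left subtree has 0 nodes { }, right has 1 {iris}.

reed ivy lime hop poppy yew lily iris cedar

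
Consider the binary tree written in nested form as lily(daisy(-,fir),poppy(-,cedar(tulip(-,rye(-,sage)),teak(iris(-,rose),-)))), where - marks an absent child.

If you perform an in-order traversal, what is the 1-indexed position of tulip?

In-order visits the left subtree, then the node, then the right subtree.
At lily: go left to daisy.
  At daisy: no left child.
  Visit daisy.
  At daisy: go right to fir.
    fir is a leaf — visit fir.
Visit lily.
At lily: go right to poppy.
  At poppy: no left child.
  Visit poppy.
  At poppy: go right to cedar.
    At cedar: go left to tulip.
      At tulip: no left child.
      Visit tulip.
      At tulip: go right to rye.
        At rye: no left child.
        Visit rye.
        At rye: go right to sage.
          sage is a leaf — visit sage.
    Visit cedar.
    At cedar: go right to teak.
      At teak: go left to iris.
        At iris: no left child.
        Visit iris.
        At iris: go right to rose.
          rose is a leaf — visit rose.
      Visit teak.
      At teak: no right child.
Full in-order sequence: daisy, fir, lily, poppy, tulip, rye, sage, cedar, iris, rose, teak.

5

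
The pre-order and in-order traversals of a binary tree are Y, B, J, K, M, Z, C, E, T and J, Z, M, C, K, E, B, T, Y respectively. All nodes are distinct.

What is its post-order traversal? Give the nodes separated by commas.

Z, C, M, E, K, J, T, B, Y

The first element of pre-order is the root; it splits in-order into left and right subtrees.
Root Y: left subtree has 8 nodes {J, Z, M, C, K, E, B, T}, right has 0 { }.
  Root B: left subtree has 6 nodes {J, Z, M, C, K, E}, right has 1 {T}.
    Root J: left subtree has 0 nodes { }, right has 5 {Z, M, C, K, E}.
      Root K: left subtree has 3 nodes {Z, M, C}, right has 1 {E}.
        Root M: left subtree has 1 node {Z}, right has 1 {C}.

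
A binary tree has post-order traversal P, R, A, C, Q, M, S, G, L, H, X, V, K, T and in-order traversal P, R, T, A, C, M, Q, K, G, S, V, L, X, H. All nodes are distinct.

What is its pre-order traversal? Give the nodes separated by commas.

T, R, P, K, M, C, A, Q, V, G, S, X, L, H

The last element of post-order is the root; it splits in-order into left and right subtrees.
Root T: left subtree has 2 nodes {P, R}, right has 11 {A, C, M, Q, K, G, S, V, L, X, H}.
  Root R: left subtree has 1 node {P}, right has 0 { }.
  Root K: left subtree has 4 nodes {A, C, M, Q}, right has 6 {G, S, V, L, X, H}.
    Root M: left subtree has 2 nodes {A, C}, right has 1 {Q}.
      Root C: left subtree has 1 node {A}, right has 0 { }.
    Root V: left subtree has 2 nodes {G, S}, right has 3 {L, X, H}.
      Root G: left subtree has 0 nodes { }, right has 1 {S}.
      Root X: left subtree has 1 node {L}, right has 1 {H}.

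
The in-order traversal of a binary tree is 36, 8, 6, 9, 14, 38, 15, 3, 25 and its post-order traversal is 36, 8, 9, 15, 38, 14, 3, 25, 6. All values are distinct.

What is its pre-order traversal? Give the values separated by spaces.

The last element of post-order is the root; it splits in-order into left and right subtrees.
Root 6: left subtree has 2 nodes {36, 8}, right has 6 {9, 14, 38, 15, 3, 25}.
  Root 8: left subtree has 1 node {36}, right has 0 { }.
  Root 25: left subtree has 5 nodes {9, 14, 38, 15, 3}, right has 0 { }.
    Root 3: left subtree has 4 nodes {9, 14, 38, 15}, right has 0 { }.
      Root 14: left subtree has 1 node {9}, right has 2 {38, 15}.
        Root 38: left subtree has 0 nodes { }, right has 1 {15}.

6 8 36 25 3 14 9 38 15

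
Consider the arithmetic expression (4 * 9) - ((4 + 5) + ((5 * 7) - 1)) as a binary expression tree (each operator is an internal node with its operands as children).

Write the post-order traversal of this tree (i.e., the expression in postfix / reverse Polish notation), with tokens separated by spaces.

Post-order on an expression tree gives postfix notation: for each operator, emit left operand, right operand, then the operator.

4 9 * 4 5 + 5 7 * 1 - + -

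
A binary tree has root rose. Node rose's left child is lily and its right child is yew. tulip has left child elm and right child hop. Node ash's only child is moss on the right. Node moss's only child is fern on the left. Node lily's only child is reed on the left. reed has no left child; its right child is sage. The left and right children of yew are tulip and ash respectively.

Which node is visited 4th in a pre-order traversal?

sage

Pre-order visits the node, then its left subtree, then its right subtree.
Visit rose.
At rose: go left to lily.
  Visit lily.
  At lily: go left to reed.
    Visit reed.
    At reed: no left child.
    At reed: go right to sage.
      sage is a leaf — visit sage.
  At lily: no right child.
At rose: go right to yew.
  Visit yew.
  At yew: go left to tulip.
    Visit tulip.
    At tulip: go left to elm.
      elm is a leaf — visit elm.
    At tulip: go right to hop.
      hop is a leaf — visit hop.
  At yew: go right to ash.
    Visit ash.
    At ash: no left child.
    At ash: go right to moss.
      Visit moss.
      At moss: go left to fern.
        fern is a leaf — visit fern.
      At moss: no right child.
Full pre-order sequence: rose, lily, reed, sage, yew, tulip, elm, hop, ash, moss, fern.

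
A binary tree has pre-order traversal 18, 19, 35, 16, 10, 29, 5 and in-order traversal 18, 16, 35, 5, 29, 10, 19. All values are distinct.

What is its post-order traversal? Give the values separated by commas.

The first element of pre-order is the root; it splits in-order into left and right subtrees.
Root 18: left subtree has 0 nodes { }, right has 6 {16, 35, 5, 29, 10, 19}.
  Root 19: left subtree has 5 nodes {16, 35, 5, 29, 10}, right has 0 { }.
    Root 35: left subtree has 1 node {16}, right has 3 {5, 29, 10}.
      Root 10: left subtree has 2 nodes {5, 29}, right has 0 { }.
        Root 29: left subtree has 1 node {5}, right has 0 { }.

16, 5, 29, 10, 35, 19, 18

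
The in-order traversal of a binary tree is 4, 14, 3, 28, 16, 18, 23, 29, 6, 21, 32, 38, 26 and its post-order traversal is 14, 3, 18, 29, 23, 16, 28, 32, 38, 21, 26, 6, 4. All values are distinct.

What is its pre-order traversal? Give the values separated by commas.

The last element of post-order is the root; it splits in-order into left and right subtrees.
Root 4: left subtree has 0 nodes { }, right has 12 {14, 3, 28, 16, 18, 23, 29, 6, 21, 32, 38, 26}.
  Root 6: left subtree has 7 nodes {14, 3, 28, 16, 18, 23, 29}, right has 4 {21, 32, 38, 26}.
    Root 28: left subtree has 2 nodes {14, 3}, right has 4 {16, 18, 23, 29}.
      Root 3: left subtree has 1 node {14}, right has 0 { }.
      Root 16: left subtree has 0 nodes { }, right has 3 {18, 23, 29}.
        Root 23: left subtree has 1 node {18}, right has 1 {29}.
    Root 26: left subtree has 3 nodes {21, 32, 38}, right has 0 { }.
      Root 21: left subtree has 0 nodes { }, right has 2 {32, 38}.
        Root 38: left subtree has 1 node {32}, right has 0 { }.

4, 6, 28, 3, 14, 16, 23, 18, 29, 26, 21, 38, 32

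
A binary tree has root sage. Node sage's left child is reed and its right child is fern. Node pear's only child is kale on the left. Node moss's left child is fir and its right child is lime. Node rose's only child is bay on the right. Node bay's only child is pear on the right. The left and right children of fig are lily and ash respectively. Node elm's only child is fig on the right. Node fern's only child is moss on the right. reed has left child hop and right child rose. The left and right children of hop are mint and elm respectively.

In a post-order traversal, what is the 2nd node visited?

lily

Post-order visits the left subtree, then the right subtree, then the node.
At sage: go left to reed.
  At reed: go left to hop.
    At hop: go left to mint.
      mint is a leaf — visit mint.
    At hop: go right to elm.
      At elm: no left child.
      At elm: go right to fig.
        At fig: go left to lily.
          lily is a leaf — visit lily.
        At fig: go right to ash.
          ash is a leaf — visit ash.
        Visit fig.
      Visit elm.
    Visit hop.
  At reed: go right to rose.
    At rose: no left child.
    At rose: go right to bay.
      At bay: no left child.
      At bay: go right to pear.
        At pear: go left to kale.
          kale is a leaf — visit kale.
        At pear: no right child.
        Visit pear.
      Visit bay.
    Visit rose.
  Visit reed.
At sage: go right to fern.
  At fern: no left child.
  At fern: go right to moss.
    At moss: go left to fir.
      fir is a leaf — visit fir.
    At moss: go right to lime.
      lime is a leaf — visit lime.
    Visit moss.
  Visit fern.
Visit sage.
Full post-order sequence: mint, lily, ash, fig, elm, hop, kale, pear, bay, rose, reed, fir, lime, moss, fern, sage.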